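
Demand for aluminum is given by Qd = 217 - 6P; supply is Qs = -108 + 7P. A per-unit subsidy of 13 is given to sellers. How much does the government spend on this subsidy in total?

Government cost = 1417

Pre-subsidy: 217 - 6P = -108 + 7P gives P* = 25, Q* = 67.
With the subsidy, sellers receive Ps = Pb + 13 for each unit, where Pb is the price buyers pay.
Supply in terms of Pb becomes Qs = -108 + 7(Pb + 13) = -17 + 7Pb. Setting this equal to demand: 217 - 6Pb = -17 + 7Pb, so Pb = 18.
Sellers receive Ps = 18 + 13 = 31; Q' = 217 − 6·18 = 109.
Government outlay = subsidy × quantity = 13 × 109 = 1417.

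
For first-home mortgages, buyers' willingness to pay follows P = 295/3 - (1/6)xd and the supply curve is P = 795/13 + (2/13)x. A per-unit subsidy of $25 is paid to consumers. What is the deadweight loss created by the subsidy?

Pre-subsidy: 295/3 - (1/6)x = 795/13 + (2/13)x gives x* = 116 and P* = 79.
With the rebate, buyers effectively pay Pb = Ps − 25, where Ps is the price sellers receive.
On the curves, Pb = 295/3 - (1/6)x and Ps = 795/13 + (2/13)x; the wedge Ps − Pb = 25 gives 795/13 + (2/13)x − (295/3 - (1/6)x) = 25, so x' = 194.
Then Pb = 295/3 − (1/6)·194 = 66 and Ps = 795/13 + (2/13)·194 = 91.
The subsidy expands output by 194 − 116 = 78 past the efficient level; on those units the gap between marginal cost and willingness to pay runs from 0 up to 25.
DWL = ½ × 25 × 78 = 975.

Deadweight loss = $975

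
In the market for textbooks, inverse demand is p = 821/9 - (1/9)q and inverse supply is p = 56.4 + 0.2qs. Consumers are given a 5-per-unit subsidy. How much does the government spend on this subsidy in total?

Government cost = 640

Pre-subsidy: 821/9 - (1/9)q = 56.4 + 0.2q gives q* = 1567/14 and p* = 1103/14.
With the rebate, buyers effectively pay pb = ps − 5, where ps is the price sellers receive.
On the curves, pb = 821/9 - (1/9)q and ps = 56.4 + 0.2q; the wedge ps − pb = 5 gives 56.4 + 0.2q − (821/9 - (1/9)q) = 5, so q' = 128.
Then pb = 821/9 − (1/9)·128 = 77 and ps = 56.4 + 0.2·128 = 82.
Government outlay = subsidy × quantity = 5 × 128 = 640.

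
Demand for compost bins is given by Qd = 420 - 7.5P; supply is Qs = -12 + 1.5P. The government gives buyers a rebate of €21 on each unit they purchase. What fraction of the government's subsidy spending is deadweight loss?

DWL / government spending = 7/46

Pre-subsidy: 420 - 7.5P = -12 + 1.5P gives P* = 48, Q* = 60.
With the rebate, buyers effectively pay Pb = Ps − 21, where Ps is the price sellers receive.
Demand in terms of Ps becomes Qd = 420 − 7.5(Ps − 21) = 577.5 - 7.5Ps. Setting this equal to supply: 577.5 - 7.5Ps = -12 + 1.5Ps, so Ps = 65.5.
Buyers pay Pb = 65.5 − 21 = 44.5; Q' = -12 + 1.5·65.5 = 86.25.
ΔCS = ½(60 + 86.25)(48 − 44.5) = 255.9375; ΔPS = ½(60 + 86.25)(65.5 − 48) = 1279.6875.
Government spending = 21 × 86.25 = 1811.25.
DWL = ½ × 21 × (86.25 − 60) = 275.625; fraction = 275.625 / 1811.25 = 7/46.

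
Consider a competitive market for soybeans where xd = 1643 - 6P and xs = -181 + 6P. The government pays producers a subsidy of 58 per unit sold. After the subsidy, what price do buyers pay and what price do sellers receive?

Buyers pay 123; sellers receive 181

Pre-subsidy: 1643 - 6P = -181 + 6P gives P* = 152, x* = 731.
With the subsidy, sellers receive Ps = Pb + 58 for each unit, where Pb is the price buyers pay.
Supply in terms of Pb becomes xs = -181 + 6(Pb + 58) = 167 + 6Pb. Setting this equal to demand: 1643 - 6Pb = 167 + 6Pb, so Pb = 123.
Sellers receive Ps = 123 + 58 = 181; x' = 1643 − 6·123 = 905.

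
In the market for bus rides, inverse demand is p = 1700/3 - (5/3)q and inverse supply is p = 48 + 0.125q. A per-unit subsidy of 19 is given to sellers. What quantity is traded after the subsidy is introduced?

Pre-subsidy: 1700/3 - (5/3)q = 48 + 0.125q gives q* = 12448/43 and p* = 3620/43.
With the subsidy, sellers receive ps = pb + 19 for each unit, where pb is the price buyers pay.
On the curves, pb = 1700/3 - (5/3)q and ps = 48 + 0.125q; the wedge ps − pb = 19 gives 48 + 0.125q − (1700/3 - (5/3)q) = 19, so q' = 12904/43.
Then pb = 1700/3 − (5/3)·(12904/43) = 2860/43 and ps = 48 + 0.125·(12904/43) = 3677/43.

q' = 12904/43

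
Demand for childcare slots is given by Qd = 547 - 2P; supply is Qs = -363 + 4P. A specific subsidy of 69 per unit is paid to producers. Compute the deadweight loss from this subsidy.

Pre-subsidy: 547 - 2P = -363 + 4P gives P* = 455/3, Q* = 731/3.
With the subsidy, sellers receive Ps = Pb + 69 for each unit, where Pb is the price buyers pay.
Supply in terms of Pb becomes Qs = -363 + 4(Pb + 69) = -87 + 4Pb. Setting this equal to demand: 547 - 2Pb = -87 + 4Pb, so Pb = 317/3.
Sellers receive Ps = 317/3 + 69 = 524/3; Q' = 547 − 2·(317/3) = 1007/3.
The subsidy expands output by 1007/3 − 731/3 = 92 past the efficient level; on those units the gap between marginal cost and willingness to pay runs from 0 up to 69.
DWL = ½ × 69 × 92 = 3174.

Deadweight loss = 3174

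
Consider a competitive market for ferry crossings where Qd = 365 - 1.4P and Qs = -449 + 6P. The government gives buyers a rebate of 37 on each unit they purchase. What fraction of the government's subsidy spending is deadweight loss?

DWL / government spending = 21/253

Pre-subsidy: 365 - 1.4P = -449 + 6P gives P* = 110, Q* = 211.
With the rebate, buyers effectively pay Pb = Ps − 37, where Ps is the price sellers receive.
Demand in terms of Ps becomes Qd = 365 − 1.4(Ps − 37) = 416.8 - 1.4Ps. Setting this equal to supply: 416.8 - 1.4Ps = -449 + 6Ps, so Ps = 117.
Buyers pay Pb = 117 − 37 = 80; Q' = -449 + 6·117 = 253.
ΔCS = ½(211 + 253)(110 − 80) = 6960; ΔPS = ½(211 + 253)(117 − 110) = 1624.
Government spending = 37 × 253 = 9361.
DWL = ½ × 37 × (253 − 211) = 777; fraction = 777 / 9361 = 21/253.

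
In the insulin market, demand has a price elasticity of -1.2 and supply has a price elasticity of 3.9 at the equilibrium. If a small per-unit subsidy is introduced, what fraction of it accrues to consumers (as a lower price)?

Consumer share = 13/17

For a small subsidy around the equilibrium, the benefit split depends on the relative slopes, which at a point are proportional to the elasticities.
Buyer share = εs/(εs + |εd|) = 3.9/(3.9 + 1.2) = 13/17; seller share = |εd|/(εs + |εd|) = 4/17.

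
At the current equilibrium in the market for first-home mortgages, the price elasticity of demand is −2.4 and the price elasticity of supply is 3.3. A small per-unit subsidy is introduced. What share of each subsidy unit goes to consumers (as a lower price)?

Consumer share = 11/19

For a small subsidy around the equilibrium, the benefit split depends on the relative slopes, which at a point are proportional to the elasticities.
Buyer share = εs/(εs + |εd|) = 3.3/(3.3 + 2.4) = 11/19; seller share = |εd|/(εs + |εd|) = 8/19.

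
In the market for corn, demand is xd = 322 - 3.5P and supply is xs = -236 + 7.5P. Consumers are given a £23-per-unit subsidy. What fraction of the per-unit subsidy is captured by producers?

Pre-subsidy: 322 - 3.5P = -236 + 7.5P gives P* = 558/11, x* = 1589/11.
With the rebate, buyers effectively pay Pb = Ps − 23, where Ps is the price sellers receive.
Demand in terms of Ps becomes xd = 322 − 3.5(Ps − 23) = 402.5 - 3.5Ps. Setting this equal to supply: 402.5 - 3.5Ps = -236 + 7.5Ps, so Ps = 1277/22.
Buyers pay Pb = 1277/22 − 23 = 771/22; x' = -236 + 7.5·(1277/22) = 8771/44.
Buyers' price falls by P* − Pb = 558/11 − 771/22 = 345/22; sellers' price rises by Ps − P* = 1277/22 − 558/11 = 161/22.
So producers capture (161/22)/23 = 7/22 of each unit of subsidy.

Producer share = 7/22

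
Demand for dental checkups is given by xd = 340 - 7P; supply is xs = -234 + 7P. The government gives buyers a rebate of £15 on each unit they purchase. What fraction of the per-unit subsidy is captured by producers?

Producer share = 0.5

Pre-subsidy: 340 - 7P = -234 + 7P gives P* = 41, x* = 53.
With the rebate, buyers effectively pay Pb = Ps − 15, where Ps is the price sellers receive.
Demand in terms of Ps becomes xd = 340 − 7(Ps − 15) = 445 - 7Ps. Setting this equal to supply: 445 - 7Ps = -234 + 7Ps, so Ps = 48.5.
Buyers pay Pb = 48.5 − 15 = 33.5; x' = -234 + 7·48.5 = 105.5.
Buyers' price falls by P* − Pb = 41 − 33.5 = 7.5; sellers' price rises by Ps − P* = 48.5 − 41 = 7.5.
So producers capture 7.5/15 = 0.5 of each unit of subsidy.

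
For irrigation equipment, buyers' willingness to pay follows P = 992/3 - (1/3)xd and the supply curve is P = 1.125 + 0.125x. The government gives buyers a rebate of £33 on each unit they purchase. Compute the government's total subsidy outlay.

Government cost = £26103

Pre-subsidy: 992/3 - (1/3)x = 1.125 + 0.125x gives x* = 719 and P* = 91.
With the rebate, buyers effectively pay Pb = Ps − 33, where Ps is the price sellers receive.
On the curves, Pb = 992/3 - (1/3)x and Ps = 1.125 + 0.125x; the wedge Ps − Pb = 33 gives 1.125 + 0.125x − (992/3 - (1/3)x) = 33, so x' = 791.
Then Pb = 992/3 − (1/3)·791 = 67 and Ps = 1.125 + 0.125·791 = 100.
Government outlay = subsidy × quantity = 33 × 791 = 26103.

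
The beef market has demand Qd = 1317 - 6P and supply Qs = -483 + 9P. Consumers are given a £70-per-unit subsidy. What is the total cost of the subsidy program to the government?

Pre-subsidy: 1317 - 6P = -483 + 9P gives P* = 120, Q* = 597.
With the rebate, buyers effectively pay Pb = Ps − 70, where Ps is the price sellers receive.
Demand in terms of Ps becomes Qd = 1317 − 6(Ps − 70) = 1737 - 6Ps. Setting this equal to supply: 1737 - 6Ps = -483 + 9Ps, so Ps = 148.
Buyers pay Pb = 148 − 70 = 78; Q' = -483 + 9·148 = 849.
Government outlay = subsidy × quantity = 70 × 849 = 59430.

Government cost = £59430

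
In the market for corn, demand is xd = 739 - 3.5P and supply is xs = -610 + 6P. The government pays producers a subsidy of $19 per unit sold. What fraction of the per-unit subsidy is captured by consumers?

Pre-subsidy: 739 - 3.5P = -610 + 6P gives P* = 142, x* = 242.
With the subsidy, sellers receive Ps = Pb + 19 for each unit, where Pb is the price buyers pay.
Supply in terms of Pb becomes xs = -610 + 6(Pb + 19) = -496 + 6Pb. Setting this equal to demand: 739 - 3.5Pb = -496 + 6Pb, so Pb = 130.
Sellers receive Ps = 130 + 19 = 149; x' = 739 − 3.5·130 = 284.
Buyers' price falls by P* − Pb = 142 − 130 = 12; sellers' price rises by Ps − P* = 149 − 142 = 7.
So consumers capture 12/19 = 12/19 of each unit of subsidy.

Consumer share = 12/19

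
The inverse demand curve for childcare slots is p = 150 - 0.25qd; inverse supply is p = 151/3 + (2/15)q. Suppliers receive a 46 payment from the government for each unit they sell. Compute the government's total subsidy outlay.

Pre-subsidy: 150 - 0.25q = 151/3 + (2/15)q gives q* = 260 and p* = 85.
With the subsidy, sellers receive ps = pb + 46 for each unit, where pb is the price buyers pay.
On the curves, pb = 150 - 0.25q and ps = 151/3 + (2/15)q; the wedge ps − pb = 46 gives 151/3 + (2/15)q − (150 - 0.25q) = 46, so q' = 380.
Then pb = 150 − 0.25·380 = 55 and ps = 151/3 + (2/15)·380 = 101.
Government outlay = subsidy × quantity = 46 × 380 = 17480.

Government cost = 17480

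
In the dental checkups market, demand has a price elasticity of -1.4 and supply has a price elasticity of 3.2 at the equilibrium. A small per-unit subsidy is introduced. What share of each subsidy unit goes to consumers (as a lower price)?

Consumer share = 16/23

For a small subsidy around the equilibrium, the benefit split depends on the relative slopes, which at a point are proportional to the elasticities.
Buyer share = εs/(εs + |εd|) = 3.2/(3.2 + 1.4) = 16/23; seller share = |εd|/(εs + |εd|) = 7/23.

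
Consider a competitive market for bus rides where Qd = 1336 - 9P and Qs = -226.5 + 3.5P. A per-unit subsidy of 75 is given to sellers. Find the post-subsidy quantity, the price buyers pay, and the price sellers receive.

Pre-subsidy: 1336 - 9P = -226.5 + 3.5P gives P* = 125, Q* = 211.
With the subsidy, sellers receive Ps = Pb + 75 for each unit, where Pb is the price buyers pay.
Supply in terms of Pb becomes Qs = -226.5 + 3.5(Pb + 75) = 36 + 3.5Pb. Setting this equal to demand: 1336 - 9Pb = 36 + 3.5Pb, so Pb = 104.
Sellers receive Ps = 104 + 75 = 179; Q' = 1336 − 9·104 = 400.

Q' = 400; buyers pay 104; sellers receive 179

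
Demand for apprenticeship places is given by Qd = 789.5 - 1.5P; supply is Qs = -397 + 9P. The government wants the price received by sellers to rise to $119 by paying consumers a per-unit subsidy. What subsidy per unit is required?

At a seller price of 119, quantity supplied is -397 + 9·119 = 674.
Buyers absorb 674 only when they pay Pb with 789.5 − 1.5·Pb = 674, i.e. Pb = 77.
s = Ps − Pb = 119 − 77 = 42.

Required subsidy s = $42 per unit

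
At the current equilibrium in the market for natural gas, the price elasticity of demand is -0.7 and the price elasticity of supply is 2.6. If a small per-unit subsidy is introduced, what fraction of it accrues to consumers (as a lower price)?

For a small subsidy around the equilibrium, the benefit split depends on the relative slopes, which at a point are proportional to the elasticities.
Buyer share = εs/(εs + |εd|) = 2.6/(2.6 + 0.7) = 26/33; seller share = |εd|/(εs + |εd|) = 7/33.

Consumer share = 26/33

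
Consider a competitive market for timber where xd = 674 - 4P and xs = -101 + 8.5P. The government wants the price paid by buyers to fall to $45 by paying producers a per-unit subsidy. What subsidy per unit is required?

At a buyer price of 45, quantity demanded is 674 − 4·45 = 494.
Sellers supply 494 only when they receive Ps with -101 + 8.5·Ps = 494, i.e. Ps = 70.
s = Ps − Pb = 70 − 45 = 25.

Required subsidy s = $25 per unit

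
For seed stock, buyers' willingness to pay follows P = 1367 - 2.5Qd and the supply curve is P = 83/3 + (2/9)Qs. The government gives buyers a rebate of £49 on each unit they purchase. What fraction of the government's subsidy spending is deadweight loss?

Pre-subsidy: 1367 - 2.5Q = 83/3 + (2/9)Q gives Q* = 492 and P* = 137.
With the rebate, buyers effectively pay Pb = Ps − 49, where Ps is the price sellers receive.
On the curves, Pb = 1367 - 2.5Q and Ps = 83/3 + (2/9)Q; the wedge Ps − Pb = 49 gives 83/3 + (2/9)Q − (1367 - 2.5Q) = 49, so Q' = 510.
Then Pb = 1367 − 2.5·510 = 92 and Ps = 83/3 + (2/9)·510 = 141.
ΔCS = ½(492 + 510)(137 − 92) = 22545; ΔPS = ½(492 + 510)(141 − 137) = 2004.
Government spending = 49 × 510 = 24990.
DWL = ½ × 49 × (510 − 492) = 441; fraction = 441 / 24990 = 3/170.

DWL / government spending = 3/170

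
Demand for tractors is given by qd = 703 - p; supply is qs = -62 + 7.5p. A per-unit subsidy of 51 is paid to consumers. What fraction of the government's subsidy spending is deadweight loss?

DWL / government spending = 45/1316

Pre-subsidy: 703 - p = -62 + 7.5p gives p* = 90, q* = 613.
With the rebate, buyers effectively pay pb = ps − 51, where ps is the price sellers receive.
Demand in terms of ps becomes qd = 703 − 1(ps − 51) = 754 - ps. Setting this equal to supply: 754 - ps = -62 + 7.5ps, so ps = 96.
Buyers pay pb = 96 − 51 = 45; q' = -62 + 7.5·96 = 658.
ΔCS = ½(613 + 658)(90 − 45) = 28597.5; ΔPS = ½(613 + 658)(96 − 90) = 3813.
Government spending = 51 × 658 = 33558.
DWL = ½ × 51 × (658 − 613) = 1147.5; fraction = 1147.5 / 33558 = 45/1316.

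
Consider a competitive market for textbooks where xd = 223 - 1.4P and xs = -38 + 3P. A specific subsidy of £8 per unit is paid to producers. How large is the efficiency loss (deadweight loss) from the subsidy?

Deadweight loss = 336/11

Pre-subsidy: 223 - 1.4P = -38 + 3P gives P* = 1305/22, x* = 3079/22.
With the subsidy, sellers receive Ps = Pb + 8 for each unit, where Pb is the price buyers pay.
Supply in terms of Pb becomes xs = -38 + 3(Pb + 8) = -14 + 3Pb. Setting this equal to demand: 223 - 1.4Pb = -14 + 3Pb, so Pb = 1185/22.
Sellers receive Ps = 1185/22 + 8 = 1361/22; x' = 223 − 1.4·(1185/22) = 3247/22.
The subsidy expands output by 3247/22 − 3079/22 = 84/11 past the efficient level; on those units the gap between marginal cost and willingness to pay runs from 0 up to 8.
DWL = ½ × 8 × 84/11 = 336/11.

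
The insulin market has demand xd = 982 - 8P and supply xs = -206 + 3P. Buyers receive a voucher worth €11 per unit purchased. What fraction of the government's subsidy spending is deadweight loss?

DWL / government spending = 6/71

Pre-subsidy: 982 - 8P = -206 + 3P gives P* = 108, x* = 118.
With the rebate, buyers effectively pay Pb = Ps − 11, where Ps is the price sellers receive.
Demand in terms of Ps becomes xd = 982 − 8(Ps − 11) = 1070 - 8Ps. Setting this equal to supply: 1070 - 8Ps = -206 + 3Ps, so Ps = 116.
Buyers pay Pb = 116 − 11 = 105; x' = -206 + 3·116 = 142.
ΔCS = ½(118 + 142)(108 − 105) = 390; ΔPS = ½(118 + 142)(116 − 108) = 1040.
Government spending = 11 × 142 = 1562.
DWL = ½ × 11 × (142 − 118) = 132; fraction = 132 / 1562 = 6/71.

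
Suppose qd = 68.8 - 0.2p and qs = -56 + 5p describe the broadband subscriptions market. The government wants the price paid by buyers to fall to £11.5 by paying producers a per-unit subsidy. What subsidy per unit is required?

Required subsidy s = £13 per unit

At a buyer price of 11.5, quantity demanded is 68.8 − 0.2·11.5 = 66.5.
Sellers supply 66.5 only when they receive ps with -56 + 5·ps = 66.5, i.e. ps = 24.5.
s = ps − pb = 24.5 − 11.5 = 13.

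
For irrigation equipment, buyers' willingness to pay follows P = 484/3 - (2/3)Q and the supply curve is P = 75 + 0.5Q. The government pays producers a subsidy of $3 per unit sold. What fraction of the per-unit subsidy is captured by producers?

Pre-subsidy: 484/3 - (2/3)Q = 75 + 0.5Q gives Q* = 74 and P* = 112.
With the subsidy, sellers receive Ps = Pb + 3 for each unit, where Pb is the price buyers pay.
On the curves, Pb = 484/3 - (2/3)Q and Ps = 75 + 0.5Q; the wedge Ps − Pb = 3 gives 75 + 0.5Q − (484/3 - (2/3)Q) = 3, so Q' = 536/7.
Then Pb = 484/3 − (2/3)·(536/7) = 772/7 and Ps = 75 + 0.5·(536/7) = 793/7.
Buyers' price falls by P* − Pb = 112 − 772/7 = 12/7; sellers' price rises by Ps − P* = 793/7 − 112 = 9/7.
So producers capture (9/7)/3 = 3/7 of each unit of subsidy.

Producer share = 3/7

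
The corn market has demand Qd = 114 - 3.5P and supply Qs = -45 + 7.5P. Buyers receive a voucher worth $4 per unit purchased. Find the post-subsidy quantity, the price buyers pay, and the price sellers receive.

Pre-subsidy: 114 - 3.5P = -45 + 7.5P gives P* = 159/11, Q* = 1395/22.
With the rebate, buyers effectively pay Pb = Ps − 4, where Ps is the price sellers receive.
Demand in terms of Ps becomes Qd = 114 − 3.5(Ps − 4) = 128 - 3.5Ps. Setting this equal to supply: 128 - 3.5Ps = -45 + 7.5Ps, so Ps = 173/11.
Buyers pay Pb = 173/11 − 4 = 129/11; Q' = -45 + 7.5·(173/11) = 1605/22.

Q' = 1605/22; buyers pay 129/11; sellers receive 173/11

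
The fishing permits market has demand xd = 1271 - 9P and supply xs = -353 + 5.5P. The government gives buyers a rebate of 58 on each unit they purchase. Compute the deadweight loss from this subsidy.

Deadweight loss = 5742

Pre-subsidy: 1271 - 9P = -353 + 5.5P gives P* = 112, x* = 263.
With the rebate, buyers effectively pay Pb = Ps − 58, where Ps is the price sellers receive.
Demand in terms of Ps becomes xd = 1271 − 9(Ps − 58) = 1793 - 9Ps. Setting this equal to supply: 1793 - 9Ps = -353 + 5.5Ps, so Ps = 148.
Buyers pay Pb = 148 − 58 = 90; x' = -353 + 5.5·148 = 461.
The subsidy expands output by 461 − 263 = 198 past the efficient level; on those units the gap between marginal cost and willingness to pay runs from 0 up to 58.
DWL = ½ × 58 × 198 = 5742.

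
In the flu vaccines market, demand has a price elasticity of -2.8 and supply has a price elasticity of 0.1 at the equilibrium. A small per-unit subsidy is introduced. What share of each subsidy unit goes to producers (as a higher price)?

Producer share = 28/29

For a small subsidy around the equilibrium, the benefit split depends on the relative slopes, which at a point are proportional to the elasticities.
Buyer share = εs/(εs + |εd|) = 0.1/(0.1 + 2.8) = 1/29; seller share = |εd|/(εs + |εd|) = 28/29.
So producers capture 28/29 of the subsidy.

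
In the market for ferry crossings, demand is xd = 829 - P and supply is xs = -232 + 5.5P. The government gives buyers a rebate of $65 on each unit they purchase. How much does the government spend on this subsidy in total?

Pre-subsidy: 829 - P = -232 + 5.5P gives P* = 2122/13, x* = 8655/13.
With the rebate, buyers effectively pay Pb = Ps − 65, where Ps is the price sellers receive.
Demand in terms of Ps becomes xd = 829 − 1(Ps − 65) = 894 - Ps. Setting this equal to supply: 894 - Ps = -232 + 5.5Ps, so Ps = 2252/13.
Buyers pay Pb = 2252/13 − 65 = 1407/13; x' = -232 + 5.5·(2252/13) = 9370/13.
Government outlay = subsidy × quantity = 65 × 9370/13 = 46850.

Government cost = $46850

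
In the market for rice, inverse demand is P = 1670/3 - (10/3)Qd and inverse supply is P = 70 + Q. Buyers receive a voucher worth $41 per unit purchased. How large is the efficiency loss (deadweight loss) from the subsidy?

Pre-subsidy: 1670/3 - (10/3)Q = 70 + Q gives Q* = 1460/13 and P* = 2370/13.
With the rebate, buyers effectively pay Pb = Ps − 41, where Ps is the price sellers receive.
On the curves, Pb = 1670/3 - (10/3)Q and Ps = 70 + Q; the wedge Ps − Pb = 41 gives 70 + Q − (1670/3 - (10/3)Q) = 41, so Q' = 1583/13.
Then Pb = 1670/3 − (10/3)·(1583/13) = 1960/13 and Ps = 70 + 1·(1583/13) = 2493/13.
The subsidy expands output by 1583/13 − 1460/13 = 123/13 past the efficient level; on those units the gap between marginal cost and willingness to pay runs from 0 up to 41.
DWL = ½ × 41 × 123/13 = 5043/26.

Deadweight loss = 5043/26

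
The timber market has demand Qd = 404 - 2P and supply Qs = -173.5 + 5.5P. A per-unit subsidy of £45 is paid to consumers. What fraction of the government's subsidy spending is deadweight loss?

Pre-subsidy: 404 - 2P = -173.5 + 5.5P gives P* = 77, Q* = 250.
With the rebate, buyers effectively pay Pb = Ps − 45, where Ps is the price sellers receive.
Demand in terms of Ps becomes Qd = 404 − 2(Ps − 45) = 494 - 2Ps. Setting this equal to supply: 494 - 2Ps = -173.5 + 5.5Ps, so Ps = 89.
Buyers pay Pb = 89 − 45 = 44; Q' = -173.5 + 5.5·89 = 316.
ΔCS = ½(250 + 316)(77 − 44) = 9339; ΔPS = ½(250 + 316)(89 − 77) = 3396.
Government spending = 45 × 316 = 14220.
DWL = ½ × 45 × (316 − 250) = 1485; fraction = 1485 / 14220 = 33/316.

DWL / government spending = 33/316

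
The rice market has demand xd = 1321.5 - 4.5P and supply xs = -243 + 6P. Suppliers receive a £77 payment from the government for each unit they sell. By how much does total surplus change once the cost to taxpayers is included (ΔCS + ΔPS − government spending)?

Net change in total surplus = -£7623

Pre-subsidy: 1321.5 - 4.5P = -243 + 6P gives P* = 149, x* = 651.
With the subsidy, sellers receive Ps = Pb + 77 for each unit, where Pb is the price buyers pay.
Supply in terms of Pb becomes xs = -243 + 6(Pb + 77) = 219 + 6Pb. Setting this equal to demand: 1321.5 - 4.5Pb = 219 + 6Pb, so Pb = 105.
Sellers receive Ps = 105 + 77 = 182; x' = 1321.5 − 4.5·105 = 849.
ΔCS = ½(651 + 849)(149 − 105) = 33000; ΔPS = ½(651 + 849)(182 − 149) = 24750.
Government spending = 77 × 849 = 65373.
Net change = 33000 + 24750 − 65373 = -7623. The loss equals the DWL triangle ½·77·198.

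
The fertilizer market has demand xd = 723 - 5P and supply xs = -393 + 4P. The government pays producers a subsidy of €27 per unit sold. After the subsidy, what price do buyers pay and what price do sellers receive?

Buyers pay €112; sellers receive €139

Pre-subsidy: 723 - 5P = -393 + 4P gives P* = 124, x* = 103.
With the subsidy, sellers receive Ps = Pb + 27 for each unit, where Pb is the price buyers pay.
Supply in terms of Pb becomes xs = -393 + 4(Pb + 27) = -285 + 4Pb. Setting this equal to demand: 723 - 5Pb = -285 + 4Pb, so Pb = 112.
Sellers receive Ps = 112 + 27 = 139; x' = 723 − 5·112 = 163.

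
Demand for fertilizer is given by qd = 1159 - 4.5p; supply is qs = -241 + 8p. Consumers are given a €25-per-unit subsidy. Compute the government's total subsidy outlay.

Pre-subsidy: 1159 - 4.5p = -241 + 8p gives p* = 112, q* = 655.
With the rebate, buyers effectively pay pb = ps − 25, where ps is the price sellers receive.
Demand in terms of ps becomes qd = 1159 − 4.5(ps − 25) = 1271.5 - 4.5ps. Setting this equal to supply: 1271.5 - 4.5ps = -241 + 8ps, so ps = 121.
Buyers pay pb = 121 − 25 = 96; q' = -241 + 8·121 = 727.
Government outlay = subsidy × quantity = 25 × 727 = 18175.

Government cost = €18175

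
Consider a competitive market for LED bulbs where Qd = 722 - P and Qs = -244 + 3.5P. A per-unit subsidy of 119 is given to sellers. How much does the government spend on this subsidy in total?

Pre-subsidy: 722 - P = -244 + 3.5P gives P* = 644/3, Q* = 1522/3.
With the subsidy, sellers receive Ps = Pb + 119 for each unit, where Pb is the price buyers pay.
Supply in terms of Pb becomes Qs = -244 + 3.5(Pb + 119) = 172.5 + 3.5Pb. Setting this equal to demand: 722 - Pb = 172.5 + 3.5Pb, so Pb = 1099/9.
Sellers receive Ps = 1099/9 + 119 = 2170/9; Q' = 722 − 1·(1099/9) = 5399/9.
Government outlay = subsidy × quantity = 119 × 5399/9 = 642481/9.

Government cost = 642481/9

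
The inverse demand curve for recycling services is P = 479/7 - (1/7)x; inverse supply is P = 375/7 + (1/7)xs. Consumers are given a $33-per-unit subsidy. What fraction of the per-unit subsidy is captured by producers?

Pre-subsidy: 479/7 - (1/7)x = 375/7 + (1/7)x gives x* = 52 and P* = 61.
With the rebate, buyers effectively pay Pb = Ps − 33, where Ps is the price sellers receive.
On the curves, Pb = 479/7 - (1/7)x and Ps = 375/7 + (1/7)x; the wedge Ps − Pb = 33 gives 375/7 + (1/7)x − (479/7 - (1/7)x) = 33, so x' = 167.5.
Then Pb = 479/7 − (1/7)·167.5 = 44.5 and Ps = 375/7 + (1/7)·167.5 = 77.5.
Buyers' price falls by P* − Pb = 61 − 44.5 = 16.5; sellers' price rises by Ps − P* = 77.5 − 61 = 16.5.
So producers capture 16.5/33 = 0.5 of each unit of subsidy.

Producer share = 0.5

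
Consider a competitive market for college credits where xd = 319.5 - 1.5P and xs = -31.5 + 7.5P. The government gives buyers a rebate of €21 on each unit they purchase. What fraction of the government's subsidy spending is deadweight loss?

DWL / government spending = 35/766

Pre-subsidy: 319.5 - 1.5P = -31.5 + 7.5P gives P* = 39, x* = 261.
With the rebate, buyers effectively pay Pb = Ps − 21, where Ps is the price sellers receive.
Demand in terms of Ps becomes xd = 319.5 − 1.5(Ps − 21) = 351 - 1.5Ps. Setting this equal to supply: 351 - 1.5Ps = -31.5 + 7.5Ps, so Ps = 42.5.
Buyers pay Pb = 42.5 − 21 = 21.5; x' = -31.5 + 7.5·42.5 = 287.25.
ΔCS = ½(261 + 287.25)(39 − 21.5) = 4797.1875; ΔPS = ½(261 + 287.25)(42.5 − 39) = 959.4375.
Government spending = 21 × 287.25 = 6032.25.
DWL = ½ × 21 × (287.25 − 261) = 275.625; fraction = 275.625 / 6032.25 = 35/766.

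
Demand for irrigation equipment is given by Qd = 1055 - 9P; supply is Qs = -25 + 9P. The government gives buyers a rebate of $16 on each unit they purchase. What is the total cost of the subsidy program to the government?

Pre-subsidy: 1055 - 9P = -25 + 9P gives P* = 60, Q* = 515.
With the rebate, buyers effectively pay Pb = Ps − 16, where Ps is the price sellers receive.
Demand in terms of Ps becomes Qd = 1055 − 9(Ps − 16) = 1199 - 9Ps. Setting this equal to supply: 1199 - 9Ps = -25 + 9Ps, so Ps = 68.
Buyers pay Pb = 68 − 16 = 52; Q' = -25 + 9·68 = 587.
Government outlay = subsidy × quantity = 16 × 587 = 9392.

Government cost = $9392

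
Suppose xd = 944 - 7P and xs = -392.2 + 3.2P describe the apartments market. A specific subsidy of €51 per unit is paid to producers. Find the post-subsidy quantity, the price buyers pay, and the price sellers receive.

x' = 139; buyers pay €115; sellers receive €166

Pre-subsidy: 944 - 7P = -392.2 + 3.2P gives P* = 131, x* = 27.
With the subsidy, sellers receive Ps = Pb + 51 for each unit, where Pb is the price buyers pay.
Supply in terms of Pb becomes xs = -392.2 + 3.2(Pb + 51) = -229 + 3.2Pb. Setting this equal to demand: 944 - 7Pb = -229 + 3.2Pb, so Pb = 115.
Sellers receive Ps = 115 + 51 = 166; x' = 944 − 7·115 = 139.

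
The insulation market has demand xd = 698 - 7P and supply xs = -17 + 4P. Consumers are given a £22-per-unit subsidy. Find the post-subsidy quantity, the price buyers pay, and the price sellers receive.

Pre-subsidy: 698 - 7P = -17 + 4P gives P* = 65, x* = 243.
With the rebate, buyers effectively pay Pb = Ps − 22, where Ps is the price sellers receive.
Demand in terms of Ps becomes xd = 698 − 7(Ps − 22) = 852 - 7Ps. Setting this equal to supply: 852 - 7Ps = -17 + 4Ps, so Ps = 79.
Buyers pay Pb = 79 − 22 = 57; x' = -17 + 4·79 = 299.

x' = 299; buyers pay £57; sellers receive £79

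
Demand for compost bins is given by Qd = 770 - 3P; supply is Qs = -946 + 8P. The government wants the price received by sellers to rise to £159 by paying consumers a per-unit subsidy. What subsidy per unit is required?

At a seller price of 159, quantity supplied is -946 + 8·159 = 326.
Buyers absorb 326 only when they pay Pb with 770 − 3·Pb = 326, i.e. Pb = 148.
s = Ps − Pb = 159 − 148 = 11.

Required subsidy s = £11 per unit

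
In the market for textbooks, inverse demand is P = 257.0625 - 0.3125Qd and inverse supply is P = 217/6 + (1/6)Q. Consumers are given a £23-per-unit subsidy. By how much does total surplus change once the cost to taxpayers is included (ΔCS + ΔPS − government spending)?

Net change in total surplus = -£552

Pre-subsidy: 257.0625 - 0.3125Q = 217/6 + (1/6)Q gives Q* = 461 and P* = 113.
With the rebate, buyers effectively pay Pb = Ps − 23, where Ps is the price sellers receive.
On the curves, Pb = 257.0625 - 0.3125Q and Ps = 217/6 + (1/6)Q; the wedge Ps − Pb = 23 gives 217/6 + (1/6)Q − (257.0625 - 0.3125Q) = 23, so Q' = 509.
Then Pb = 257.0625 − 0.3125·509 = 98 and Ps = 217/6 + (1/6)·509 = 121.
ΔCS = ½(461 + 509)(113 − 98) = 7275; ΔPS = ½(461 + 509)(121 − 113) = 3880.
Government spending = 23 × 509 = 11707.
Net change = 7275 + 3880 − 11707 = -552. The loss equals the DWL triangle ½·23·48.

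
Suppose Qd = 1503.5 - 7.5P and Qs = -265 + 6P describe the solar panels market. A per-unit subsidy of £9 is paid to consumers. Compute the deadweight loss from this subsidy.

Deadweight loss = £135

Pre-subsidy: 1503.5 - 7.5P = -265 + 6P gives P* = 131, Q* = 521.
With the rebate, buyers effectively pay Pb = Ps − 9, where Ps is the price sellers receive.
Demand in terms of Ps becomes Qd = 1503.5 − 7.5(Ps − 9) = 1571 - 7.5Ps. Setting this equal to supply: 1571 - 7.5Ps = -265 + 6Ps, so Ps = 136.
Buyers pay Pb = 136 − 9 = 127; Q' = -265 + 6·136 = 551.
The subsidy expands output by 551 − 521 = 30 past the efficient level; on those units the gap between marginal cost and willingness to pay runs from 0 up to 9.
DWL = ½ × 9 × 30 = 135.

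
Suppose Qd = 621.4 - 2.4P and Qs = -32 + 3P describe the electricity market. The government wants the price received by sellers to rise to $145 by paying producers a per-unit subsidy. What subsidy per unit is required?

Required subsidy s = $54 per unit

At a seller price of 145, quantity supplied is -32 + 3·145 = 403.
Buyers absorb 403 only when they pay Pb with 621.4 − 2.4·Pb = 403, i.e. Pb = 91.
s = Ps − Pb = 145 − 91 = 54.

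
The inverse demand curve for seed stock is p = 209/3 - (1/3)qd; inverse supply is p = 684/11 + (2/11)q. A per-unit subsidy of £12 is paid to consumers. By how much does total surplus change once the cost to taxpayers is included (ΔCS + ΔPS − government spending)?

Pre-subsidy: 209/3 - (1/3)q = 684/11 + (2/11)q gives q* = 247/17 and p* = 1102/17.
With the rebate, buyers effectively pay pb = ps − 12, where ps is the price sellers receive.
On the curves, pb = 209/3 - (1/3)q and ps = 684/11 + (2/11)q; the wedge ps − pb = 12 gives 684/11 + (2/11)q − (209/3 - (1/3)q) = 12, so q' = 643/17.
Then pb = 209/3 − (1/3)·(643/17) = 970/17 and ps = 684/11 + (2/11)·(643/17) = 1174/17.
ΔCS = ½(247/17 + 643/17)(1102/17 − 970/17) = 58740/289; ΔPS = ½(247/17 + 643/17)(1174/17 − 1102/17) = 32040/289.
Government spending = 12 × 643/17 = 7716/17.
Net change = 58740/289 + 32040/289 − 7716/17 = -2376/17. The loss equals the DWL triangle ½·12·396/17.

Net change in total surplus = -2376/17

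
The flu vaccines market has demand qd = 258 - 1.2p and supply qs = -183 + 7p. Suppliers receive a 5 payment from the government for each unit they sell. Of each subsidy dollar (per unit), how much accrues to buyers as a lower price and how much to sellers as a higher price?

Pre-subsidy: 258 - 1.2p = -183 + 7p gives p* = 2205/41, q* = 7932/41.
With the subsidy, sellers receive ps = pb + 5 for each unit, where pb is the price buyers pay.
Supply in terms of pb becomes qs = -183 + 7(pb + 5) = -148 + 7pb. Setting this equal to demand: 258 - 1.2pb = -148 + 7pb, so pb = 2030/41.
Sellers receive ps = 2030/41 + 5 = 2235/41; q' = 258 − 1.2·(2030/41) = 8142/41.
Buyers' price falls by p* − pb = 2205/41 − 2030/41 = 175/41; sellers' price rises by ps − p* = 2235/41 − 2205/41 = 30/41.

Buyers gain 175/41 per unit; sellers gain 30/41 per unit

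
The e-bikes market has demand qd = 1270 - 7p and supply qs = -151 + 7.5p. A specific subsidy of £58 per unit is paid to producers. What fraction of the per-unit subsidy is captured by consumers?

Consumer share = 15/29

Pre-subsidy: 1270 - 7p = -151 + 7.5p gives p* = 98, q* = 584.
With the subsidy, sellers receive ps = pb + 58 for each unit, where pb is the price buyers pay.
Supply in terms of pb becomes qs = -151 + 7.5(pb + 58) = 284 + 7.5pb. Setting this equal to demand: 1270 - 7pb = 284 + 7.5pb, so pb = 68.
Sellers receive ps = 68 + 58 = 126; q' = 1270 − 7·68 = 794.
Buyers' price falls by p* − pb = 98 − 68 = 30; sellers' price rises by ps − p* = 126 − 98 = 28.
So consumers capture 30/58 = 15/29 of each unit of subsidy.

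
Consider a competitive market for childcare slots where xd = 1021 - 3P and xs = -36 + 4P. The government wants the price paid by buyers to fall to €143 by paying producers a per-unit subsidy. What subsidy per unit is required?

Required subsidy s = €14 per unit

At a buyer price of 143, quantity demanded is 1021 − 3·143 = 592.
Sellers supply 592 only when they receive Ps with -36 + 4·Ps = 592, i.e. Ps = 157.
s = Ps − Pb = 157 − 143 = 14.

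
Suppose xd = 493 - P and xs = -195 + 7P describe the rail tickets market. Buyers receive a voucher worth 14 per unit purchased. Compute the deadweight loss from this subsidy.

Pre-subsidy: 493 - P = -195 + 7P gives P* = 86, x* = 407.
With the rebate, buyers effectively pay Pb = Ps − 14, where Ps is the price sellers receive.
Demand in terms of Ps becomes xd = 493 − 1(Ps − 14) = 507 - Ps. Setting this equal to supply: 507 - Ps = -195 + 7Ps, so Ps = 87.75.
Buyers pay Pb = 87.75 − 14 = 73.75; x' = -195 + 7·87.75 = 419.25.
The subsidy expands output by 419.25 − 407 = 12.25 past the efficient level; on those units the gap between marginal cost and willingness to pay runs from 0 up to 14.
DWL = ½ × 14 × 12.25 = 85.75.

Deadweight loss = 85.75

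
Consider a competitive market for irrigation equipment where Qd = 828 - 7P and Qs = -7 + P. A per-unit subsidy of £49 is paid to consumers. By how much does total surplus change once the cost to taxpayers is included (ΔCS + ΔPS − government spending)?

Net change in total surplus = -£1050.4375

Pre-subsidy: 828 - 7P = -7 + P gives P* = 104.375, Q* = 97.375.
With the rebate, buyers effectively pay Pb = Ps − 49, where Ps is the price sellers receive.
Demand in terms of Ps becomes Qd = 828 − 7(Ps − 49) = 1171 - 7Ps. Setting this equal to supply: 1171 - 7Ps = -7 + Ps, so Ps = 147.25.
Buyers pay Pb = 147.25 − 49 = 98.25; Q' = -7 + 1·147.25 = 140.25.
ΔCS = ½(97.375 + 140.25)(104.375 − 98.25) = 727.7265625; ΔPS = ½(97.375 + 140.25)(147.25 − 104.375) = 5094.0859375.
Government spending = 49 × 140.25 = 6872.25.
Net change = 727.7265625 + 5094.0859375 − 6872.25 = -1050.4375. The loss equals the DWL triangle ½·49·42.875.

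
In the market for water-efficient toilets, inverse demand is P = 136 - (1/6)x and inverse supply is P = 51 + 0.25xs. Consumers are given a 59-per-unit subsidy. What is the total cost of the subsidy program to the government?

Pre-subsidy: 136 - (1/6)x = 51 + 0.25x gives x* = 204 and P* = 102.
With the rebate, buyers effectively pay Pb = Ps − 59, where Ps is the price sellers receive.
On the curves, Pb = 136 - (1/6)x and Ps = 51 + 0.25x; the wedge Ps − Pb = 59 gives 51 + 0.25x − (136 - (1/6)x) = 59, so x' = 345.6.
Then Pb = 136 − (1/6)·345.6 = 78.4 and Ps = 51 + 0.25·345.6 = 137.4.
Government outlay = subsidy × quantity = 59 × 345.6 = 20390.4.

Government cost = 20390.4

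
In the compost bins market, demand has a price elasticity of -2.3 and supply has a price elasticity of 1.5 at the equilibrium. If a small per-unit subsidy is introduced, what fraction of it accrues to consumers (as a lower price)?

Consumer share = 15/38

For a small subsidy around the equilibrium, the benefit split depends on the relative slopes, which at a point are proportional to the elasticities.
Buyer share = εs/(εs + |εd|) = 1.5/(1.5 + 2.3) = 15/38; seller share = |εd|/(εs + |εd|) = 23/38.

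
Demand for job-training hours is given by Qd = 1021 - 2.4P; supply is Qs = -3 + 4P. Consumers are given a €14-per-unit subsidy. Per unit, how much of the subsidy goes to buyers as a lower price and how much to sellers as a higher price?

Buyers gain €8.75 per unit; sellers gain €5.25 per unit

Pre-subsidy: 1021 - 2.4P = -3 + 4P gives P* = 160, Q* = 637.
With the rebate, buyers effectively pay Pb = Ps − 14, where Ps is the price sellers receive.
Demand in terms of Ps becomes Qd = 1021 − 2.4(Ps − 14) = 1054.6 - 2.4Ps. Setting this equal to supply: 1054.6 - 2.4Ps = -3 + 4Ps, so Ps = 165.25.
Buyers pay Pb = 165.25 − 14 = 151.25; Q' = -3 + 4·165.25 = 658.
Buyers' price falls by P* − Pb = 160 − 151.25 = 8.75; sellers' price rises by Ps − P* = 165.25 − 160 = 5.25.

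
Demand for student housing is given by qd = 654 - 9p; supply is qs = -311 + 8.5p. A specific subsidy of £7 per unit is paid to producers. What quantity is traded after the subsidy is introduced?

q' = 6591/35

Pre-subsidy: 654 - 9p = -311 + 8.5p gives p* = 386/7, q* = 1104/7.
With the subsidy, sellers receive ps = pb + 7 for each unit, where pb is the price buyers pay.
Supply in terms of pb becomes qs = -311 + 8.5(pb + 7) = -251.5 + 8.5pb. Setting this equal to demand: 654 - 9pb = -251.5 + 8.5pb, so pb = 1811/35.
Sellers receive ps = 1811/35 + 7 = 2056/35; q' = 654 − 9·(1811/35) = 6591/35.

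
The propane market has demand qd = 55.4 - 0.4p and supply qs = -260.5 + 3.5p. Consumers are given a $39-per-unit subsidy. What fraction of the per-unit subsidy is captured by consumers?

Consumer share = 35/39

Pre-subsidy: 55.4 - 0.4p = -260.5 + 3.5p gives p* = 81, q* = 23.
With the rebate, buyers effectively pay pb = ps − 39, where ps is the price sellers receive.
Demand in terms of ps becomes qd = 55.4 − 0.4(ps − 39) = 71 - 0.4ps. Setting this equal to supply: 71 - 0.4ps = -260.5 + 3.5ps, so ps = 85.
Buyers pay pb = 85 − 39 = 46; q' = -260.5 + 3.5·85 = 37.
Buyers' price falls by p* − pb = 81 − 46 = 35; sellers' price rises by ps − p* = 85 − 81 = 4.
So consumers capture 35/39 = 35/39 of each unit of subsidy.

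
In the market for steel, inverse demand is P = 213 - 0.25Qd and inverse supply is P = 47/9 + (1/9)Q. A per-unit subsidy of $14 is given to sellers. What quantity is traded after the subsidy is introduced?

Q' = 7984/13

Pre-subsidy: 213 - 0.25Q = 47/9 + (1/9)Q gives Q* = 7480/13 and P* = 899/13.
With the subsidy, sellers receive Ps = Pb + 14 for each unit, where Pb is the price buyers pay.
On the curves, Pb = 213 - 0.25Q and Ps = 47/9 + (1/9)Q; the wedge Ps − Pb = 14 gives 47/9 + (1/9)Q − (213 - 0.25Q) = 14, so Q' = 7984/13.
Then Pb = 213 − 0.25·(7984/13) = 773/13 and Ps = 47/9 + (1/9)·(7984/13) = 955/13.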